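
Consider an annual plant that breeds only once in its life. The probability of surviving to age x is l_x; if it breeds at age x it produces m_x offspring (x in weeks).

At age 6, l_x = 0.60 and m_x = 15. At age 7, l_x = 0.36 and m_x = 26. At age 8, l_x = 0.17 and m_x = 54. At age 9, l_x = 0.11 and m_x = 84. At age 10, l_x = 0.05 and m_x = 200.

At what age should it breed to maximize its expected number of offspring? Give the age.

10

Expected offspring if breeding at age x = l_x × m_x:
  age 6: 0.60 × 15 = 9.000
  age 7: 0.36 × 26 = 9.360
  age 8: 0.17 × 54 = 9.180
  age 9: 0.11 × 84 = 9.240
  age 10: 0.05 × 200 = 10.000
Maximum at age 10 (10.000).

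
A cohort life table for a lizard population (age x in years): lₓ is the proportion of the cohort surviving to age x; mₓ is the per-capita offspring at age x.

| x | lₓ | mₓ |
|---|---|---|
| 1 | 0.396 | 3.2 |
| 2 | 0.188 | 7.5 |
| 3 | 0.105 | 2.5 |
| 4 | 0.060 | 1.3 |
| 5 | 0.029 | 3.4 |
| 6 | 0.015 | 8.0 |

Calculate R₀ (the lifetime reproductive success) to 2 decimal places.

3.24

R₀ = Σ lₓ mₓ:
  age 1: 0.396 × 3.2 = 1.2672
  age 2: 0.188 × 7.5 = 1.4100
  age 3: 0.105 × 2.5 = 0.2625
  age 4: 0.060 × 1.3 = 0.0780
  age 5: 0.029 × 3.4 = 0.0986
  age 6: 0.015 × 8.0 = 0.1200
R₀ = 1.2672 + 1.4100 + 0.2625 + 0.0780 + 0.0986 + 0.1200 = 3.2363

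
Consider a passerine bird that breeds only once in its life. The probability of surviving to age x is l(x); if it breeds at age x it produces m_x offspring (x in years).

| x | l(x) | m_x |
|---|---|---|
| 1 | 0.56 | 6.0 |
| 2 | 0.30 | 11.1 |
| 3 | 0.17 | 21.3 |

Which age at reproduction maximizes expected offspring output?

Expected offspring if breeding at age x = l(x) × m_x:
  age 1: 0.56 × 6.0 = 3.360
  age 2: 0.30 × 11.1 = 3.330
  age 3: 0.17 × 21.3 = 3.621
Maximum at age 3 (3.621).

3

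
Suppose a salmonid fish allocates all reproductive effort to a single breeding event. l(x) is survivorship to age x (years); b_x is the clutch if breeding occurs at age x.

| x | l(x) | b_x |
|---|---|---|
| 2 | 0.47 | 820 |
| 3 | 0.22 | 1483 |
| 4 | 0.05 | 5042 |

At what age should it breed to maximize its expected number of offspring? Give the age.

2

Expected offspring if breeding at age x = l(x) × b_x:
  age 2: 0.47 × 820 = 385.400
  age 3: 0.22 × 1483 = 326.260
  age 4: 0.05 × 5042 = 252.100
Maximum at age 2 (385.400).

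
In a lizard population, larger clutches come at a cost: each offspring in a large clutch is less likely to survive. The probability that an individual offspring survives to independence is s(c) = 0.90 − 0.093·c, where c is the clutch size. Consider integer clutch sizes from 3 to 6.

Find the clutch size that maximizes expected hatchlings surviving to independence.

5

Expected hatchlings surviving to independence = c × s(c):
  c=3: 3 × 0.621 = 1.863
  c=4: 4 × 0.528 = 2.112
  c=5: 5 × 0.435 = 2.175
  c=6: 6 × 0.342 = 2.052
Maximum at c = 5 (2.175 hatchlings surviving to independence).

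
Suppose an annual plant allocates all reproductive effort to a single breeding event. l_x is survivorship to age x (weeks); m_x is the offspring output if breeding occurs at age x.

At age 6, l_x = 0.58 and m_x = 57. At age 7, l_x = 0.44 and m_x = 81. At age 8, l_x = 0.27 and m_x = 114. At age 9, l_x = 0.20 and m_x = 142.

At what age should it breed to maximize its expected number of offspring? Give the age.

Expected offspring if breeding at age x = l_x × m_x:
  age 6: 0.58 × 57 = 33.060
  age 7: 0.44 × 81 = 35.640
  age 8: 0.27 × 114 = 30.780
  age 9: 0.20 × 142 = 28.400
Maximum at age 7 (35.640).

7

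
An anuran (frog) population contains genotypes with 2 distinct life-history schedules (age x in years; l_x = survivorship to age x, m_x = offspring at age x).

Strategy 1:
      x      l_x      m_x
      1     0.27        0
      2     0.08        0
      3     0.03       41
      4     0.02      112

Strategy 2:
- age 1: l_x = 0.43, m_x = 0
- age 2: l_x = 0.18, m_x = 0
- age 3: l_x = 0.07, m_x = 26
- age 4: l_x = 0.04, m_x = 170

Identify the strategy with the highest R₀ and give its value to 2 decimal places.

Strategy 1: R₀ = 0.27×0 + 0.08×0 + 0.03×41 + 0.02×112 = 3.4700
Strategy 2: R₀ = 0.43×0 + 0.18×0 + 0.07×26 + 0.04×170 = 8.6200
Highest R₀: strategy 2 with 8.6200.

8.62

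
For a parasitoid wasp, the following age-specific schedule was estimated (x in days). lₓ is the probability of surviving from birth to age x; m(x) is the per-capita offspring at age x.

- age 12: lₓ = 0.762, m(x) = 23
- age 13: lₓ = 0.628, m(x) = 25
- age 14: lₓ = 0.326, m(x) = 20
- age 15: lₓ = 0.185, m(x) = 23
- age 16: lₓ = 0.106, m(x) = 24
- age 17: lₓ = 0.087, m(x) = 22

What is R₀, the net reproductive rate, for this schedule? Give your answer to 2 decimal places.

R₀ = Σ lₓ m(x):
  age 12: 0.762 × 23 = 17.5260
  age 13: 0.628 × 25 = 15.7000
  age 14: 0.326 × 20 = 6.5200
  age 15: 0.185 × 23 = 4.2550
  age 16: 0.106 × 24 = 2.5440
  age 17: 0.087 × 22 = 1.9140
R₀ = 17.5260 + 15.7000 + 6.5200 + 4.2550 + 2.5440 + 1.9140 = 48.4590

48.46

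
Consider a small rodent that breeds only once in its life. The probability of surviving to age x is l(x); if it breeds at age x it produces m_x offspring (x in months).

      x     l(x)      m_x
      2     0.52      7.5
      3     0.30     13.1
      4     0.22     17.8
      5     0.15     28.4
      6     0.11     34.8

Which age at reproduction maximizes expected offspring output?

Expected offspring if breeding at age x = l(x) × m_x:
  age 2: 0.52 × 7.5 = 3.900
  age 3: 0.30 × 13.1 = 3.930
  age 4: 0.22 × 17.8 = 3.916
  age 5: 0.15 × 28.4 = 4.260
  age 6: 0.11 × 34.8 = 3.828
Maximum at age 5 (4.260).

5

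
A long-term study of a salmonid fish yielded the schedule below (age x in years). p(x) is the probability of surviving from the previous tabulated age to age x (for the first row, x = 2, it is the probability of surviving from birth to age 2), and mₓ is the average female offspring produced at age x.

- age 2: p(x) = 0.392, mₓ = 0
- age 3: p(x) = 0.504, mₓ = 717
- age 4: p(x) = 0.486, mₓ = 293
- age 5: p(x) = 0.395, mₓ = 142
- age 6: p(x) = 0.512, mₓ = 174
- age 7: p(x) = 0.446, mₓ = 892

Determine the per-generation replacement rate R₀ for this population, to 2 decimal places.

Survivorship from birth: l_x = p_2·p_3·…·p_x.
  l_2 = 0.39200
  l_3 = 0.19757
  l_4 = 0.09602
  l_5 = 0.03793
  l_6 = 0.01942
  l_7 = 0.00866
R₀ = Σ l_x mₓ:
  age 2: 0.39200 × 0 = 0.0000
  age 3: 0.19757 × 717 = 141.6577
  age 4: 0.09602 × 293 = 28.1339
  age 5: 0.03793 × 142 = 5.3861
  age 6: 0.01942 × 174 = 3.3791
  age 7: 0.00866 × 892 = 7.7247
R₀ = 0.0000 + 141.6577 + 28.1339 + 5.3861 + 3.3791 + 7.7247 = 186.2814

186.28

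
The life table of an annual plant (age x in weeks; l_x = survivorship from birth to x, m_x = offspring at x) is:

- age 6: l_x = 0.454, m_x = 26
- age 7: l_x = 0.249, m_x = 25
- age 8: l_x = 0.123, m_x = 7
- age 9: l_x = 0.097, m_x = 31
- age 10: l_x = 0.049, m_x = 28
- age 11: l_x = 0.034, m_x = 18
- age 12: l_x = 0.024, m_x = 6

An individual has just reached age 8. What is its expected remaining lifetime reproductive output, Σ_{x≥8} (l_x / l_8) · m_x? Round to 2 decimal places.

l_8 = 0.123. Conditional survival from age 8 to x is l_x / l_8.
  x=8: (0.123/0.123) × 7 = 7.0000
  x=9: (0.097/0.123) × 31 = 24.4472
  x=10: (0.049/0.123) × 28 = 11.1545
  x=11: (0.034/0.123) × 18 = 4.9756
  x=12: (0.024/0.123) × 6 = 1.1707
Sum = 7.0000 + 24.4472 + 11.1545 + 4.9756 + 1.1707 = 48.7480

48.75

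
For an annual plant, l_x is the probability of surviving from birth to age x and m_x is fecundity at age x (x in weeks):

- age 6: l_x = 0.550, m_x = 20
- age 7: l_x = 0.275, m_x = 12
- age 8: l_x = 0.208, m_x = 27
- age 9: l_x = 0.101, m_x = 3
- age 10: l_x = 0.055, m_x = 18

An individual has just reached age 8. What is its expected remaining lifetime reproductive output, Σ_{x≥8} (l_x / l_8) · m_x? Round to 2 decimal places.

l_8 = 0.208. Conditional survival from age 8 to x is l_x / l_8.
  x=8: (0.208/0.208) × 27 = 27.0000
  x=9: (0.101/0.208) × 3 = 1.4567
  x=10: (0.055/0.208) × 18 = 4.7596
Sum = 27.0000 + 1.4567 + 4.7596 = 33.2163

33.22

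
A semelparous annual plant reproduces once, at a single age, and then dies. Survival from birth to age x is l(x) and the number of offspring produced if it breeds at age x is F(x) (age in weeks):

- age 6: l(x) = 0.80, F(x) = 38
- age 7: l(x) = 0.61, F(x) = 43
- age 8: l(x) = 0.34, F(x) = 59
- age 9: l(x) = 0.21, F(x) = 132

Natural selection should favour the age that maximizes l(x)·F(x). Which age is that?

Expected offspring if breeding at age x = l(x) × F(x):
  age 6: 0.80 × 38 = 30.400
  age 7: 0.61 × 43 = 26.230
  age 8: 0.34 × 59 = 20.060
  age 9: 0.21 × 132 = 27.720
Maximum at age 6 (30.400).

6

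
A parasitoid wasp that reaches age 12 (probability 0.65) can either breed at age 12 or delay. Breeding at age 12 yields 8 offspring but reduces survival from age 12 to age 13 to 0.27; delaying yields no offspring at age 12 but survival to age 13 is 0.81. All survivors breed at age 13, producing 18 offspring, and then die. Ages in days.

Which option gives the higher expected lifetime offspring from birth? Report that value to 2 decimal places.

9.48

breed at age 12: R₀ = 0.65 × (8 + 0.27 × 18) = 0.65 × 12.8600 = 8.3590
delay to age 13: R₀ = 0.65 × (0.81 × 18) = 0.65 × 14.5800 = 9.4770
Higher: delay to age 13 (9.4770).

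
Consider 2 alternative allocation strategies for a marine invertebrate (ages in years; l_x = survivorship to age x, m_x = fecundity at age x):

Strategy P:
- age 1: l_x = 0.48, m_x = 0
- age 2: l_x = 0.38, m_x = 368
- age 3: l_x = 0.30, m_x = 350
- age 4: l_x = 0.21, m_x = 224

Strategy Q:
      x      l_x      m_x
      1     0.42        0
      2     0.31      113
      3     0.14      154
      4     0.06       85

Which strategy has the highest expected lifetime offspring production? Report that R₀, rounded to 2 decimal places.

Strategy P: R₀ = 0.48×0 + 0.38×368 + 0.30×350 + 0.21×224 = 291.8800
Strategy Q: R₀ = 0.42×0 + 0.31×113 + 0.14×154 + 0.06×85 = 61.6900
Highest R₀: strategy P with 291.8800.

291.88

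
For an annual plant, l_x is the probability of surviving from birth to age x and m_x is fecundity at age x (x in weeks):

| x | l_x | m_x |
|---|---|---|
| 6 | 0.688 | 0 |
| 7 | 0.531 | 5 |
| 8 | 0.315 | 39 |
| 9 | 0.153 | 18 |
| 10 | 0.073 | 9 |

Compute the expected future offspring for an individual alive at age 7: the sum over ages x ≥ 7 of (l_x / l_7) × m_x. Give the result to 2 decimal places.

l_7 = 0.531. Conditional survival from age 7 to x is l_x / l_7.
  x=7: (0.531/0.531) × 5 = 5.0000
  x=8: (0.315/0.531) × 39 = 23.1356
  x=9: (0.153/0.531) × 18 = 5.1864
  x=10: (0.073/0.531) × 9 = 1.2373
Sum = 5.0000 + 23.1356 + 5.1864 + 1.2373 = 34.5593

34.56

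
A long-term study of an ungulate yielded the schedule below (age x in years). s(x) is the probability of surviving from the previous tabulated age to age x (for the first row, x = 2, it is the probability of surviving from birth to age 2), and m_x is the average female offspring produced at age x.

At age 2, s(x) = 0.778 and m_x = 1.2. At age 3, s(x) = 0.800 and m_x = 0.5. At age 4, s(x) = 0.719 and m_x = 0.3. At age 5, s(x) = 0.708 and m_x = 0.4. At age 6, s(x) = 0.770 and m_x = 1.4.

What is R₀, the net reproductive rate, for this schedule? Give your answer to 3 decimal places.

1.847

Survivorship from birth: l_x = s_2·s_3·…·s_x.
  l_2 = 0.77800
  l_3 = 0.62240
  l_4 = 0.44751
  l_5 = 0.31683
  l_6 = 0.24396
R₀ = Σ l_x m_x:
  age 2: 0.77800 × 1.2 = 0.9336
  age 3: 0.62240 × 0.5 = 0.3112
  age 4: 0.44751 × 0.3 = 0.1343
  age 5: 0.31683 × 0.4 = 0.1267
  age 6: 0.24396 × 1.4 = 0.3415
R₀ = 0.9336 + 0.3112 + 0.1343 + 0.1267 + 0.3415 = 1.8473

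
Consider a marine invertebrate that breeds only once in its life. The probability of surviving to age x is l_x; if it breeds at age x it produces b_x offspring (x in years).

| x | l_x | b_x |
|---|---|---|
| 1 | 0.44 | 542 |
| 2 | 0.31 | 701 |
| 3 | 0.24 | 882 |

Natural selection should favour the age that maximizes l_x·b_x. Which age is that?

Expected offspring if breeding at age x = l_x × b_x:
  age 1: 0.44 × 542 = 238.480
  age 2: 0.31 × 701 = 217.310
  age 3: 0.24 × 882 = 211.680
Maximum at age 1 (238.480).

1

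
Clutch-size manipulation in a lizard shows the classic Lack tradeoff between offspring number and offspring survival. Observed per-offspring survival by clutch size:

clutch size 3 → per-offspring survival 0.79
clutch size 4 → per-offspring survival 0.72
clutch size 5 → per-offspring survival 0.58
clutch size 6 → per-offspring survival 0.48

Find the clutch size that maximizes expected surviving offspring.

Expected surviving offspring = c × s(c):
  c=3: 3 × 0.79 = 2.370
  c=4: 4 × 0.72 = 2.880
  c=5: 5 × 0.58 = 2.900
  c=6: 6 × 0.48 = 2.880
Maximum at c = 5 (2.900 surviving offspring).

5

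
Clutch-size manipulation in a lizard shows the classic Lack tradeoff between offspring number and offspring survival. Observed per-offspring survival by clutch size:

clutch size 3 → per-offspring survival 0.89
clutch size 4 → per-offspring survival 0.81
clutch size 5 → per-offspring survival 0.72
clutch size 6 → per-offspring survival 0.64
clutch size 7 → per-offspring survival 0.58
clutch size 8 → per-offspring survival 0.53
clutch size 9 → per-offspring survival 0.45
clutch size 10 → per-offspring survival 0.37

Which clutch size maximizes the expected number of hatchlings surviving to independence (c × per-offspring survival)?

8

Expected hatchlings surviving to independence = c × s(c):
  c=3: 3 × 0.89 = 2.670
  c=4: 4 × 0.81 = 3.240
  c=5: 5 × 0.72 = 3.600
  c=6: 6 × 0.64 = 3.840
  c=7: 7 × 0.58 = 4.060
  c=8: 8 × 0.53 = 4.240
  c=9: 9 × 0.45 = 4.050
  c=10: 10 × 0.37 = 3.700
Maximum at c = 8 (4.240 hatchlings surviving to independence).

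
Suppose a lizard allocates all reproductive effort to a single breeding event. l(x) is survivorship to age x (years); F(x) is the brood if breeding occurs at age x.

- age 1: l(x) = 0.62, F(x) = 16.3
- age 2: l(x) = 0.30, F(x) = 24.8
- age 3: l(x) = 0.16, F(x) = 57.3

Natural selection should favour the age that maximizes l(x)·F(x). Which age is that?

Expected offspring if breeding at age x = l(x) × F(x):
  age 1: 0.62 × 16.3 = 10.106
  age 2: 0.30 × 24.8 = 7.440
  age 3: 0.16 × 57.3 = 9.168
Maximum at age 1 (10.106).

1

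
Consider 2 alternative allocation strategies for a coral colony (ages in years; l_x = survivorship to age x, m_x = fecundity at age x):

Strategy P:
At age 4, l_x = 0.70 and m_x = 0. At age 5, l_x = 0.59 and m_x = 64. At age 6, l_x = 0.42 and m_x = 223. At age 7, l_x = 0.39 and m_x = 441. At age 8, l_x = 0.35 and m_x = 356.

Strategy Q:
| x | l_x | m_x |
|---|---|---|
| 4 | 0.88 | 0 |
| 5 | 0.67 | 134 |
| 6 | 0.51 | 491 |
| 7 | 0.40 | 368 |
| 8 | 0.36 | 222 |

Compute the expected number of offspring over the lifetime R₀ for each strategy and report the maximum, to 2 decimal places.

Strategy P: R₀ = 0.70×0 + 0.59×64 + 0.42×223 + 0.39×441 + 0.35×356 = 428.0100
Strategy Q: R₀ = 0.88×0 + 0.67×134 + 0.51×491 + 0.40×368 + 0.36×222 = 567.3100
Highest R₀: strategy Q with 567.3100.

567.31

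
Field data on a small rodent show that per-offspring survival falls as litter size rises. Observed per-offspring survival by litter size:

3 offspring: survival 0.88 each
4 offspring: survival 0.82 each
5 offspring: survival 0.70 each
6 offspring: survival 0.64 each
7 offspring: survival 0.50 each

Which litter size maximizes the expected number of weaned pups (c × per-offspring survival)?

6

Expected weaned pups = c × s(c):
  c=3: 3 × 0.88 = 2.640
  c=4: 4 × 0.82 = 3.280
  c=5: 5 × 0.70 = 3.500
  c=6: 6 × 0.64 = 3.840
  c=7: 7 × 0.50 = 3.500
Maximum at c = 6 (3.840 weaned pups).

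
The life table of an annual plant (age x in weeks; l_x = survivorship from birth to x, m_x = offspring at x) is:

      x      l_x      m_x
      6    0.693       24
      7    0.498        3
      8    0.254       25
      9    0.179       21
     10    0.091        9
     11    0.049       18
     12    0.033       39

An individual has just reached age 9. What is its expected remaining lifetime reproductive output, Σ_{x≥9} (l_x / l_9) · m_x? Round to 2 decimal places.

37.69

l_9 = 0.179. Conditional survival from age 9 to x is l_x / l_9.
  x=9: (0.179/0.179) × 21 = 21.0000
  x=10: (0.091/0.179) × 9 = 4.5754
  x=11: (0.049/0.179) × 18 = 4.9274
  x=12: (0.033/0.179) × 39 = 7.1899
Sum = 21.0000 + 4.5754 + 4.9274 + 7.1899 = 37.6927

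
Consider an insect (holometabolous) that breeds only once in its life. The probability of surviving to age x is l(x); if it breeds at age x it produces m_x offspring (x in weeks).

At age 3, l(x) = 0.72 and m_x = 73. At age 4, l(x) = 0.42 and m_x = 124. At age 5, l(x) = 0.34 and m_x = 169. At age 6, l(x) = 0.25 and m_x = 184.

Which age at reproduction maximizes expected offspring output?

5

Expected offspring if breeding at age x = l(x) × m_x:
  age 3: 0.72 × 73 = 52.560
  age 4: 0.42 × 124 = 52.080
  age 5: 0.34 × 169 = 57.460
  age 6: 0.25 × 184 = 46.000
Maximum at age 5 (57.460).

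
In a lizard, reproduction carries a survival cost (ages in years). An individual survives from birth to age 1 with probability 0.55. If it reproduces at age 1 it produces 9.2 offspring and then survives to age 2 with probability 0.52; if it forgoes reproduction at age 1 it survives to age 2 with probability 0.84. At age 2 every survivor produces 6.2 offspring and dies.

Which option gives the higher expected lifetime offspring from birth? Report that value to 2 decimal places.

breed at age 1: R₀ = 0.55 × (9.2 + 0.52 × 6.2) = 0.55 × 12.4240 = 6.8332
delay to age 2: R₀ = 0.55 × (0.84 × 6.2) = 0.55 × 5.2080 = 2.8644
Higher: breed at age 1 (6.8332).

6.83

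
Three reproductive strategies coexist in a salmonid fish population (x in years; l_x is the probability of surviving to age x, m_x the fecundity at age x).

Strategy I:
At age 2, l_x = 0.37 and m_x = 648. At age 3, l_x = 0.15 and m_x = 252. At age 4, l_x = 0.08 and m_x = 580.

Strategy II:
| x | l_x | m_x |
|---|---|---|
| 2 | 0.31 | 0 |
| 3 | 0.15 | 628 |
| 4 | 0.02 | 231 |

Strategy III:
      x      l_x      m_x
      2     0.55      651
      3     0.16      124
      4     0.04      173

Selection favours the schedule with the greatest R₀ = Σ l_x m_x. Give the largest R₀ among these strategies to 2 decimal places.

Strategy I: R₀ = 0.37×648 + 0.15×252 + 0.08×580 = 323.9600
Strategy II: R₀ = 0.31×0 + 0.15×628 + 0.02×231 = 98.8200
Strategy III: R₀ = 0.55×651 + 0.16×124 + 0.04×173 = 384.8100
Highest R₀: strategy III with 384.8100.

384.81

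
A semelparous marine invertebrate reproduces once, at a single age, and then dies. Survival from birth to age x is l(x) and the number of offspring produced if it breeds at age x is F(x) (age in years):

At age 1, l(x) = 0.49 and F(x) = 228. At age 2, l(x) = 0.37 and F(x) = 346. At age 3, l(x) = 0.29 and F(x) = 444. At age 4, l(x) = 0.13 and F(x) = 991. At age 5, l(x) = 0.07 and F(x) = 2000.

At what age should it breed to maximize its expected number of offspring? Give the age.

5

Expected offspring if breeding at age x = l(x) × F(x):
  age 1: 0.49 × 228 = 111.720
  age 2: 0.37 × 346 = 128.020
  age 3: 0.29 × 444 = 128.760
  age 4: 0.13 × 991 = 128.830
  age 5: 0.07 × 2000 = 140.000
Maximum at age 5 (140.000).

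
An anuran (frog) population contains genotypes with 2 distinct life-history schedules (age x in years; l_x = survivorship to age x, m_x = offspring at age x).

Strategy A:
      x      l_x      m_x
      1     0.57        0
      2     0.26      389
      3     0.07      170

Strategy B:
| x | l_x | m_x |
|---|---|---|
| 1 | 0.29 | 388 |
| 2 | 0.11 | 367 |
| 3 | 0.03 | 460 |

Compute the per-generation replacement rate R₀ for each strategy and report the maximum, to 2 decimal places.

166.69

Strategy A: R₀ = 0.57×0 + 0.26×389 + 0.07×170 = 113.0400
Strategy B: R₀ = 0.29×388 + 0.11×367 + 0.03×460 = 166.6900
Highest R₀: strategy B with 166.6900.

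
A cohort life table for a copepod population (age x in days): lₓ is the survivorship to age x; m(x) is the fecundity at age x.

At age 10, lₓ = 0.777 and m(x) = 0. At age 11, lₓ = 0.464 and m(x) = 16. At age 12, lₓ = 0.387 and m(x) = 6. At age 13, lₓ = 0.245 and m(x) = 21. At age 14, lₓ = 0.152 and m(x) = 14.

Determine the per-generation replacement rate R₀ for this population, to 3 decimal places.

17.019

R₀ = Σ lₓ m(x):
  age 10: 0.777 × 0 = 0.0000
  age 11: 0.464 × 16 = 7.4240
  age 12: 0.387 × 6 = 2.3220
  age 13: 0.245 × 21 = 5.1450
  age 14: 0.152 × 14 = 2.1280
R₀ = 0.0000 + 7.4240 + 2.3220 + 5.1450 + 2.1280 = 17.0190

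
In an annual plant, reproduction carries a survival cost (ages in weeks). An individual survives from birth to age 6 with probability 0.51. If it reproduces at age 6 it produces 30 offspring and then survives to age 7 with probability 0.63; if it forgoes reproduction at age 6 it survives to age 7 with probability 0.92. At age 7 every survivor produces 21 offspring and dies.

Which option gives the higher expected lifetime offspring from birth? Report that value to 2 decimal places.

breed at age 6: R₀ = 0.51 × (30 + 0.63 × 21) = 0.51 × 43.2300 = 22.0473
delay to age 7: R₀ = 0.51 × (0.92 × 21) = 0.51 × 19.3200 = 9.8532
Higher: breed at age 6 (22.0473).

22.05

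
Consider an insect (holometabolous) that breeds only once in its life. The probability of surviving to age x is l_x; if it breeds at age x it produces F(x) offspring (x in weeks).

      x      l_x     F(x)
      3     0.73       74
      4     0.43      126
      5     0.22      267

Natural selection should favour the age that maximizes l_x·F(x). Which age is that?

5

Expected offspring if breeding at age x = l_x × F(x):
  age 3: 0.73 × 74 = 54.020
  age 4: 0.43 × 126 = 54.180
  age 5: 0.22 × 267 = 58.740
Maximum at age 5 (58.740).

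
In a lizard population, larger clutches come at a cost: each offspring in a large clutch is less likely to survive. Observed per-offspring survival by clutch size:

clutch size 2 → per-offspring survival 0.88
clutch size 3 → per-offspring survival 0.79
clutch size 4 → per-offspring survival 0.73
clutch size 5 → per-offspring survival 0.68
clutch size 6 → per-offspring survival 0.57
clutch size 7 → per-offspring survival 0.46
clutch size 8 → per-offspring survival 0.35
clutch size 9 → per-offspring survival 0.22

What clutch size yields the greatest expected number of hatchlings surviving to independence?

Expected hatchlings surviving to independence = c × s(c):
  c=2: 2 × 0.88 = 1.760
  c=3: 3 × 0.79 = 2.370
  c=4: 4 × 0.73 = 2.920
  c=5: 5 × 0.68 = 3.400
  c=6: 6 × 0.57 = 3.420
  c=7: 7 × 0.46 = 3.220
  c=8: 8 × 0.35 = 2.800
  c=9: 9 × 0.22 = 1.980
Maximum at c = 6 (3.420 hatchlings surviving to independence).

6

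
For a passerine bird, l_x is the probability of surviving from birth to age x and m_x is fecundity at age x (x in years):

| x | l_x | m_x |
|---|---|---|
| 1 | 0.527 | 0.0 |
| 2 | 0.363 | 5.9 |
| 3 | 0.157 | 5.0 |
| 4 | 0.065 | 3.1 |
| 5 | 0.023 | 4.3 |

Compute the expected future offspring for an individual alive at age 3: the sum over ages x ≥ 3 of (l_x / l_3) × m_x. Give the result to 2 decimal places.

l_3 = 0.157. Conditional survival from age 3 to x is l_x / l_3.
  x=3: (0.157/0.157) × 5.0 = 5.0000
  x=4: (0.065/0.157) × 3.1 = 1.2834
  x=5: (0.023/0.157) × 4.3 = 0.6299
Sum = 5.0000 + 1.2834 + 0.6299 = 6.9134

6.91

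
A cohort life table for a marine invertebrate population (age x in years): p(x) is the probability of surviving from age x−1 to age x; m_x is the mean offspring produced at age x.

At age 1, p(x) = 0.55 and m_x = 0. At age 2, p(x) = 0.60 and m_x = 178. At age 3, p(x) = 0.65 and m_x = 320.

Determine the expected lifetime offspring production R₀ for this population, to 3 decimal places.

Survivorship from birth: l_x = p_1·p_2·…·p_x.
  l_1 = 0.55000
  l_2 = 0.33000
  l_3 = 0.21450
R₀ = Σ l_x m_x:
  age 1: 0.55000 × 0 = 0.0000
  age 2: 0.33000 × 178 = 58.7400
  age 3: 0.21450 × 320 = 68.6400
R₀ = 0.0000 + 58.7400 + 68.6400 = 127.3800

127.380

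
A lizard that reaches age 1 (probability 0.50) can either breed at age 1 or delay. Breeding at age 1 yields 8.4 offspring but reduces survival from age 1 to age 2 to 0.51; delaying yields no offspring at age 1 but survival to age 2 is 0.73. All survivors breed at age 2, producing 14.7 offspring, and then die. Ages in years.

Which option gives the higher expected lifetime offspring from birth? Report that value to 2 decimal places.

breed at age 1: R₀ = 0.50 × (8.4 + 0.51 × 14.7) = 0.50 × 15.8970 = 7.9485
delay to age 2: R₀ = 0.50 × (0.73 × 14.7) = 0.50 × 10.7310 = 5.3655
Higher: breed at age 1 (7.9485).

7.95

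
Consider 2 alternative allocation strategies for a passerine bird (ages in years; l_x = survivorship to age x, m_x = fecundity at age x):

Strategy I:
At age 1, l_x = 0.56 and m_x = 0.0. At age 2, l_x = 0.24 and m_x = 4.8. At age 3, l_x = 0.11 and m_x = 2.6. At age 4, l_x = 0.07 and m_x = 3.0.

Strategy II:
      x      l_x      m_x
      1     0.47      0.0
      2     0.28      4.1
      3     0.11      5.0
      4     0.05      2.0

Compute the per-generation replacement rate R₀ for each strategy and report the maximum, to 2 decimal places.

1.80

Strategy I: R₀ = 0.56×0.0 + 0.24×4.8 + 0.11×2.6 + 0.07×3.0 = 1.6480
Strategy II: R₀ = 0.47×0.0 + 0.28×4.1 + 0.11×5.0 + 0.05×2.0 = 1.7980
Highest R₀: strategy II with 1.7980.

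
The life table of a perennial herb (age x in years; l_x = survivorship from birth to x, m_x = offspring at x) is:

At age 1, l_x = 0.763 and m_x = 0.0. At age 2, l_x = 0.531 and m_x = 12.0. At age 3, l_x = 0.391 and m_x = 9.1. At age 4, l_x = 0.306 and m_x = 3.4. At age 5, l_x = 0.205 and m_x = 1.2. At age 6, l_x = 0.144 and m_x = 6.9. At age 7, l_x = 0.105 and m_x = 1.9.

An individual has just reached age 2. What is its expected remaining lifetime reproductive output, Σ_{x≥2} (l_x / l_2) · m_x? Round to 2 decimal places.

l_2 = 0.531. Conditional survival from age 2 to x is l_x / l_2.
  x=2: (0.531/0.531) × 12.0 = 12.0000
  x=3: (0.391/0.531) × 9.1 = 6.7008
  x=4: (0.306/0.531) × 3.4 = 1.9593
  x=5: (0.205/0.531) × 1.2 = 0.4633
  x=6: (0.144/0.531) × 6.9 = 1.8712
  x=7: (0.105/0.531) × 1.9 = 0.3757
Sum = 12.0000 + 6.7008 + 1.9593 + 0.4633 + 1.8712 + 0.3757 = 23.3702

23.37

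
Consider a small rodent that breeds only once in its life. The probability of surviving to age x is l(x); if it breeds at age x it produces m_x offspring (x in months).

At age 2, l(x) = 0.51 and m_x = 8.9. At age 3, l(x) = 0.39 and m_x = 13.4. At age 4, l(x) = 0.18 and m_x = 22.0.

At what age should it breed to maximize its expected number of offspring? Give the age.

3

Expected offspring if breeding at age x = l(x) × m_x:
  age 2: 0.51 × 8.9 = 4.539
  age 3: 0.39 × 13.4 = 5.226
  age 4: 0.18 × 22.0 = 3.960
Maximum at age 3 (5.226).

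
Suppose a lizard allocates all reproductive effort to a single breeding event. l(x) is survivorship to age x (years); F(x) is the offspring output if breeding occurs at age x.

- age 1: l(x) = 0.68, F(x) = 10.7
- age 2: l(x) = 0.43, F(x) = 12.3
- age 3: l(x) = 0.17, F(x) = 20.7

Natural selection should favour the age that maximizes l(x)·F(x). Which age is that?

Expected offspring if breeding at age x = l(x) × F(x):
  age 1: 0.68 × 10.7 = 7.276
  age 2: 0.43 × 12.3 = 5.289
  age 3: 0.17 × 20.7 = 3.519
Maximum at age 1 (7.276).

1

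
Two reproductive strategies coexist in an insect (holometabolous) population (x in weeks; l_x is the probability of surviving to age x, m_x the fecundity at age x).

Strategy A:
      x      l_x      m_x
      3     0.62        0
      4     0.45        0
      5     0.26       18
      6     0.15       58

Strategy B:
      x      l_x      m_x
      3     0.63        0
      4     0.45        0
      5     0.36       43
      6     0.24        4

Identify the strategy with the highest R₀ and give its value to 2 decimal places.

Strategy A: R₀ = 0.62×0 + 0.45×0 + 0.26×18 + 0.15×58 = 13.3800
Strategy B: R₀ = 0.63×0 + 0.45×0 + 0.36×43 + 0.24×4 = 16.4400
Highest R₀: strategy B with 16.4400.

16.44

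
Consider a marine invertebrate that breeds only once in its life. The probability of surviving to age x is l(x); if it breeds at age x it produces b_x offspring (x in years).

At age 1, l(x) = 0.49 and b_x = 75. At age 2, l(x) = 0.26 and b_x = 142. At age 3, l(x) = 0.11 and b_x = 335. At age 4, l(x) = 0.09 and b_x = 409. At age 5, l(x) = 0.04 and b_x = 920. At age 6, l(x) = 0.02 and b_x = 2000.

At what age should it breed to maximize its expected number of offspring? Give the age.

Expected offspring if breeding at age x = l(x) × b_x:
  age 1: 0.49 × 75 = 36.750
  age 2: 0.26 × 142 = 36.920
  age 3: 0.11 × 335 = 36.850
  age 4: 0.09 × 409 = 36.810
  age 5: 0.04 × 920 = 36.800
  age 6: 0.02 × 2000 = 40.000
Maximum at age 6 (40.000).

6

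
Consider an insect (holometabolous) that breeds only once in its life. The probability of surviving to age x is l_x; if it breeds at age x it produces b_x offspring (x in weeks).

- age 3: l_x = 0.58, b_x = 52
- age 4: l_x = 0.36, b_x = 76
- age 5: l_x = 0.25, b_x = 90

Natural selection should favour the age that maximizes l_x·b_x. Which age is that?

3

Expected offspring if breeding at age x = l_x × b_x:
  age 3: 0.58 × 52 = 30.160
  age 4: 0.36 × 76 = 27.360
  age 5: 0.25 × 90 = 22.500
Maximum at age 3 (30.160).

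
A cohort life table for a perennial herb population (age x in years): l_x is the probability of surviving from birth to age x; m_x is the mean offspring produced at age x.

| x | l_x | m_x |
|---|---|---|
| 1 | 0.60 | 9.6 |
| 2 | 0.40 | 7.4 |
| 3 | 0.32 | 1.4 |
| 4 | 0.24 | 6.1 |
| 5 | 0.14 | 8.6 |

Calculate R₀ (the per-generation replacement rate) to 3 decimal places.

11.836

R₀ = Σ l_x m_x:
  age 1: 0.60 × 9.6 = 5.7600
  age 2: 0.40 × 7.4 = 2.9600
  age 3: 0.32 × 1.4 = 0.4480
  age 4: 0.24 × 6.1 = 1.4640
  age 5: 0.14 × 8.6 = 1.2040
R₀ = 5.7600 + 2.9600 + 0.4480 + 1.4640 + 1.2040 = 11.8360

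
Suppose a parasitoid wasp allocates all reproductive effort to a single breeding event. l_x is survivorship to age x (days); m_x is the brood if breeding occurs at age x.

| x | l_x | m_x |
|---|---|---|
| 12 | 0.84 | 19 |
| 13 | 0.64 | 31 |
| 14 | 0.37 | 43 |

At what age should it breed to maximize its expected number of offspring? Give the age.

Expected offspring if breeding at age x = l_x × m_x:
  age 12: 0.84 × 19 = 15.960
  age 13: 0.64 × 31 = 19.840
  age 14: 0.37 × 43 = 15.910
Maximum at age 13 (19.840).

13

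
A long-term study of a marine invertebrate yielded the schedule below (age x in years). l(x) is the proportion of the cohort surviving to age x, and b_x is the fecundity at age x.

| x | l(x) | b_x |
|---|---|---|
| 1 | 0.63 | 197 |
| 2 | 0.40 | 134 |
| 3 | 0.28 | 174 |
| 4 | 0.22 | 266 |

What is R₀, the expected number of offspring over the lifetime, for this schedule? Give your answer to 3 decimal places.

284.950

R₀ = Σ l(x) b_x:
  age 1: 0.63 × 197 = 124.1100
  age 2: 0.40 × 134 = 53.6000
  age 3: 0.28 × 174 = 48.7200
  age 4: 0.22 × 266 = 58.5200
R₀ = 124.1100 + 53.6000 + 48.7200 + 58.5200 = 284.9500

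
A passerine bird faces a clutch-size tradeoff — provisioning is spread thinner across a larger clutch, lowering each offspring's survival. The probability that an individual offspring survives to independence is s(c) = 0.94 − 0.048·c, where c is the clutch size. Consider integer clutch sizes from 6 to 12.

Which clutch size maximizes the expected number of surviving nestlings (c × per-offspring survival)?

Expected surviving nestlings = c × s(c):
  c=6: 6 × 0.652 = 3.912
  c=7: 7 × 0.604 = 4.228
  c=8: 8 × 0.556 = 4.448
  c=9: 9 × 0.508 = 4.572
  c=10: 10 × 0.460 = 4.600
  c=11: 11 × 0.412 = 4.532
  c=12: 12 × 0.364 = 4.368
Maximum at c = 10 (4.600 surviving nestlings).

10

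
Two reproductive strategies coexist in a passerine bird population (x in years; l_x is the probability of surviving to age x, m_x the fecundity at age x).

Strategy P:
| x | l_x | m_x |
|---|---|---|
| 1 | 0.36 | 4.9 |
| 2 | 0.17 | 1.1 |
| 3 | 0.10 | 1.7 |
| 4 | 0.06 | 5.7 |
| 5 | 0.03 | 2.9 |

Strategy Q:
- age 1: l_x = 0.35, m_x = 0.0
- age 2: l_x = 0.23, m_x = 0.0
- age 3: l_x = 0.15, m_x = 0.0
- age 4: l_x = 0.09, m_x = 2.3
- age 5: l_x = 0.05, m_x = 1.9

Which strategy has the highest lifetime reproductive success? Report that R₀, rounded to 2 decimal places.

Strategy P: R₀ = 0.36×4.9 + 0.17×1.1 + 0.10×1.7 + 0.06×5.7 + 0.03×2.9 = 2.5500
Strategy Q: R₀ = 0.35×0.0 + 0.23×0.0 + 0.15×0.0 + 0.09×2.3 + 0.05×1.9 = 0.3020
Highest R₀: strategy P with 2.5500.

2.55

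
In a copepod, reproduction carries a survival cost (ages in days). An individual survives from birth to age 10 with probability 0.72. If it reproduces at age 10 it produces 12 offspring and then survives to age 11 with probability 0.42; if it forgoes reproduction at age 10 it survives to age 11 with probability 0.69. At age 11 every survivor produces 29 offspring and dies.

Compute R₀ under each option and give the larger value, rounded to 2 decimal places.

breed at age 10: R₀ = 0.72 × (12 + 0.42 × 29) = 0.72 × 24.1800 = 17.4096
delay to age 11: R₀ = 0.72 × (0.69 × 29) = 0.72 × 20.0100 = 14.4072
Higher: breed at age 10 (17.4096).

17.41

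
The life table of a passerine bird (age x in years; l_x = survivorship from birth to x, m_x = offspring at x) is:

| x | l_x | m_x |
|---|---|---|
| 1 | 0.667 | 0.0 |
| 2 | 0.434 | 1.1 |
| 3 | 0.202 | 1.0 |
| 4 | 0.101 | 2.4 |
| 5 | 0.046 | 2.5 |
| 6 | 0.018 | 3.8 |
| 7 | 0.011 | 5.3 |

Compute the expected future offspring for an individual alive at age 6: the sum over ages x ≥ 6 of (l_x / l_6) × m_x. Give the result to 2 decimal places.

l_6 = 0.018. Conditional survival from age 6 to x is l_x / l_6.
  x=6: (0.018/0.018) × 3.8 = 3.8000
  x=7: (0.011/0.018) × 5.3 = 3.2389
Sum = 3.8000 + 3.2389 = 7.0389

7.04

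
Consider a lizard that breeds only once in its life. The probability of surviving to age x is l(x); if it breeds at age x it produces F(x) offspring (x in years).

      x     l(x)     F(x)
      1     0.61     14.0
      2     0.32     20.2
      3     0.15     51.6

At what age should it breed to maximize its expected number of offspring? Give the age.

Expected offspring if breeding at age x = l(x) × F(x):
  age 1: 0.61 × 14.0 = 8.540
  age 2: 0.32 × 20.2 = 6.464
  age 3: 0.15 × 51.6 = 7.740
Maximum at age 1 (8.540).

1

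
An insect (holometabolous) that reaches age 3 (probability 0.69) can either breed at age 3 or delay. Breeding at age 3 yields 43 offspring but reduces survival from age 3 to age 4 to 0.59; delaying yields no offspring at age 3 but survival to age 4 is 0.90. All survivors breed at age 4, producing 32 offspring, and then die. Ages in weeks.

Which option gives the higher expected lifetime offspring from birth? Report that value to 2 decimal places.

42.70

breed at age 3: R₀ = 0.69 × (43 + 0.59 × 32) = 0.69 × 61.8800 = 42.6972
delay to age 4: R₀ = 0.69 × (0.90 × 32) = 0.69 × 28.8000 = 19.8720
Higher: breed at age 3 (42.6972).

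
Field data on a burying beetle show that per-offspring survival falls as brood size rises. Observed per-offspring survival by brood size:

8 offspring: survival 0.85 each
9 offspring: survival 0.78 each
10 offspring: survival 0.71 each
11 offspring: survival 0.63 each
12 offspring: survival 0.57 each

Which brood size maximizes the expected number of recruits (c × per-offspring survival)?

10

Expected recruits = c × s(c):
  c=8: 8 × 0.85 = 6.800
  c=9: 9 × 0.78 = 7.020
  c=10: 10 × 0.71 = 7.100
  c=11: 11 × 0.63 = 6.930
  c=12: 12 × 0.57 = 6.840
Maximum at c = 10 (7.100 recruits).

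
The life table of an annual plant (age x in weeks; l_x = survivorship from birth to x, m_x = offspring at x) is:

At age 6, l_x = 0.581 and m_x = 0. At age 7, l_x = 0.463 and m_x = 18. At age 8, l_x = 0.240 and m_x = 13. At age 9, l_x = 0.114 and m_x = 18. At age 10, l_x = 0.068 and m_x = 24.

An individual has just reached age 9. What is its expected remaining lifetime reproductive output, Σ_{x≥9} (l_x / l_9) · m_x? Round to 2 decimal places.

32.32

l_9 = 0.114. Conditional survival from age 9 to x is l_x / l_9.
  x=9: (0.114/0.114) × 18 = 18.0000
  x=10: (0.068/0.114) × 24 = 14.3158
Sum = 18.0000 + 14.3158 = 32.3158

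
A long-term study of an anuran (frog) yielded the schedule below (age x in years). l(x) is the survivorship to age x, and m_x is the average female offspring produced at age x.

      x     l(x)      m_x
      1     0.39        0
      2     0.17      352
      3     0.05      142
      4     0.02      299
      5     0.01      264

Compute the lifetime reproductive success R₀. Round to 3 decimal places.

R₀ = Σ l(x) m_x:
  age 1: 0.39 × 0 = 0.0000
  age 2: 0.17 × 352 = 59.8400
  age 3: 0.05 × 142 = 7.1000
  age 4: 0.02 × 299 = 5.9800
  age 5: 0.01 × 264 = 2.6400
R₀ = 0.0000 + 59.8400 + 7.1000 + 5.9800 + 2.6400 = 75.5600

75.560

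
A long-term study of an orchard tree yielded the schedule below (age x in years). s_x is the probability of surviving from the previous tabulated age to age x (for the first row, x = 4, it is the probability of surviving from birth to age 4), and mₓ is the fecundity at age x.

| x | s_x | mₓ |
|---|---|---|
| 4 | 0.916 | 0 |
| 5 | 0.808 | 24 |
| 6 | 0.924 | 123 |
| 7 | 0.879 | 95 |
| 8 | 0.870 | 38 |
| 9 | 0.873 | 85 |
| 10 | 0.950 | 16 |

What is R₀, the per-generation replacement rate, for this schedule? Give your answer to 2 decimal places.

Survivorship from birth: l_x = s_4·s_5·…·s_x.
  l_4 = 0.91600
  l_5 = 0.74013
  l_6 = 0.68388
  l_7 = 0.60113
  l_8 = 0.52298
  l_9 = 0.45656
  l_10 = 0.43374
R₀ = Σ l_x mₓ:
  age 4: 0.91600 × 0 = 0.0000
  age 5: 0.74013 × 24 = 17.7631
  age 6: 0.68388 × 123 = 84.1172
  age 7: 0.60113 × 95 = 57.1074
  age 8: 0.52298 × 38 = 19.8732
  age 9: 0.45656 × 85 = 38.8076
  age 10: 0.43374 × 16 = 6.9398
R₀ = 0.0000 + 17.7631 + 84.1172 + 57.1074 + 19.8732 + 38.8076 + 6.9398 = 224.6084

224.61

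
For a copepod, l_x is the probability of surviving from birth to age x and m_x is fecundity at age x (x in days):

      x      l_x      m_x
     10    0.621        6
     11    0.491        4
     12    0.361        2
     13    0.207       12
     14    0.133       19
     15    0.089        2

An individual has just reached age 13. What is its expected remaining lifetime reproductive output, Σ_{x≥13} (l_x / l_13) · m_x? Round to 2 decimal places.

25.07

l_13 = 0.207. Conditional survival from age 13 to x is l_x / l_13.
  x=13: (0.207/0.207) × 12 = 12.0000
  x=14: (0.133/0.207) × 19 = 12.2077
  x=15: (0.089/0.207) × 2 = 0.8599
Sum = 12.0000 + 12.2077 + 0.8599 = 25.0676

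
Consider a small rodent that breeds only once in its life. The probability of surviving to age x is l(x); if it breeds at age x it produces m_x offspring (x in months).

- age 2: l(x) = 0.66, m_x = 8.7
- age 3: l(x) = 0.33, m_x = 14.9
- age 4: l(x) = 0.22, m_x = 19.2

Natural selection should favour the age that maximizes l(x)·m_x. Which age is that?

Expected offspring if breeding at age x = l(x) × m_x:
  age 2: 0.66 × 8.7 = 5.742
  age 3: 0.33 × 14.9 = 4.917
  age 4: 0.22 × 19.2 = 4.224
Maximum at age 2 (5.742).

2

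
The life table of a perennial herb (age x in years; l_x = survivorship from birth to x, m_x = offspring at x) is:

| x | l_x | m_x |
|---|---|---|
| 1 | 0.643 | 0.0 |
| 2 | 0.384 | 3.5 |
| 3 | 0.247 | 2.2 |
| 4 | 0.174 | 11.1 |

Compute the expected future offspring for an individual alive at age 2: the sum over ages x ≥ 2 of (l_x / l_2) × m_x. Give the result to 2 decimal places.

l_2 = 0.384. Conditional survival from age 2 to x is l_x / l_2.
  x=2: (0.384/0.384) × 3.5 = 3.5000
  x=3: (0.247/0.384) × 2.2 = 1.4151
  x=4: (0.174/0.384) × 11.1 = 5.0297
Sum = 3.5000 + 1.4151 + 5.0297 = 9.9448

9.94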